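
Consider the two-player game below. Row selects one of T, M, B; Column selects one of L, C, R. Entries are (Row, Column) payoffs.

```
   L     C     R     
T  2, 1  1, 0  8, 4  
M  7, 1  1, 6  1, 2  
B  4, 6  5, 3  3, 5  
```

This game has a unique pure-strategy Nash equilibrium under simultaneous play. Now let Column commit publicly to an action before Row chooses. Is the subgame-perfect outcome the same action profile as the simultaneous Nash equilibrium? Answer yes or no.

yes

Backward induction with Column moving first.
- L: Row compares 2, 7, 4 and picks M; Column would get 1.
- C: Row compares 1, 1, 5 and picks B; Column would get 3.
- R: Row compares 8, 1, 3 and picks T; Column would get 4.
Maximizing over 1, 3, 4, Column chooses R. Subgame-perfect outcome: (T, R) with payoffs (8, 4).
For the simultaneous game, intersect best replies.
Row's best replies: L→M; C→B; R→T.
Column's best replies: T→R; M→C; B→L.
The unique mutual best reply is (T, R), giving (8, 4).
Sequential outcome (T, R) coincides with the Nash profile (T, R).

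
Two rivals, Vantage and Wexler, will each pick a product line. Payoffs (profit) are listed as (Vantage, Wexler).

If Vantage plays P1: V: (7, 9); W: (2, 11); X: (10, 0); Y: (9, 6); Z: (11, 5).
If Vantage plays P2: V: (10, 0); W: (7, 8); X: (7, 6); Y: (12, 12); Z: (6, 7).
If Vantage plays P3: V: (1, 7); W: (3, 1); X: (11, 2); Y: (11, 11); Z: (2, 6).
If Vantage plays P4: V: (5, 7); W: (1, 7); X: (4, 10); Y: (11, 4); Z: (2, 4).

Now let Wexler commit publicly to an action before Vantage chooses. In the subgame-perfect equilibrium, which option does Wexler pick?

Y

Work backward from Vantage's decision.
- V: Vantage compares 7, 10, 1, 5 and picks P2; Wexler would get 0.
- W: Vantage compares 2, 7, 3, 1 and picks P2; Wexler would get 8.
- X: Vantage compares 10, 7, 11, 4 and picks P3; Wexler would get 2.
- Y: Vantage compares 9, 12, 11, 11 and picks P2; Wexler would get 12.
- Z: Vantage compares 11, 6, 2, 2 and picks P1; Wexler would get 5.
Maximizing over 0, 8, 2, 12, 5, Wexler chooses Y. Subgame-perfect outcome: (P2, Y) with payoffs (12, 12).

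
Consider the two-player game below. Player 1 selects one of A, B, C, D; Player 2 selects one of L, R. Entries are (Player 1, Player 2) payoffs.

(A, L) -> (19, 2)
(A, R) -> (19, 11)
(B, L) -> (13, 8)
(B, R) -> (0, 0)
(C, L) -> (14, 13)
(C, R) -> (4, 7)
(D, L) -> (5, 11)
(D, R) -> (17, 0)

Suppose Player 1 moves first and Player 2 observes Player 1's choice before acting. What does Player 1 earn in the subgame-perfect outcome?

Player 2 best-responds to each possible Player 1 move:
- A → Player 2 plays R (best of 2, 11); Player 1 gets 19.
- B → Player 2 plays L (best of 8, 0); Player 1 gets 13.
- C → Player 2 plays L (best of 13, 7); Player 1 gets 14.
- D → Player 2 plays L (best of 11, 0); Player 1 gets 5.
Maximizing over 19, 13, 14, 5, Player 1 chooses A. Subgame-perfect outcome: (A, R) with payoffs (19, 11).

19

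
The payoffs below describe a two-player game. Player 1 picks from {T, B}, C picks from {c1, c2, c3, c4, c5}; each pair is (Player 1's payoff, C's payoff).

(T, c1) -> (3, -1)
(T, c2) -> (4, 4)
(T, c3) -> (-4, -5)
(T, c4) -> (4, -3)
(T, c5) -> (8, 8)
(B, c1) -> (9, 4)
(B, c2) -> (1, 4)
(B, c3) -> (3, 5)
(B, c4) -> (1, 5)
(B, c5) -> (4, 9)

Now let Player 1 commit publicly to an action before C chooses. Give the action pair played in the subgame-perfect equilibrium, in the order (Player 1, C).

(T, c5)

Backward induction with Player 1 moving first.
- T: C compares -1, 4, -5, -3, 8 and picks c5; Player 1 would get 8.
- B: C compares 4, 4, 5, 5, 9 and picks c5; Player 1 would get 4.
Maximizing over 8, 4, Player 1 chooses T. Subgame-perfect outcome: (T, c5) with payoffs (8, 8).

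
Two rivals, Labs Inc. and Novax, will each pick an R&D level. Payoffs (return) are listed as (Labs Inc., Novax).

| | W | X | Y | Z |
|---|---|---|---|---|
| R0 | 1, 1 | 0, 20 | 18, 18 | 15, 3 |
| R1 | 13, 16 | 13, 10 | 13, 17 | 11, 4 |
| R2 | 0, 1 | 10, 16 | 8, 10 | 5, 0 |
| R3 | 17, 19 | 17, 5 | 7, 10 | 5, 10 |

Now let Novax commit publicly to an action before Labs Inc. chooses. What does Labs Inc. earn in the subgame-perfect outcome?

17

Work backward from Labs Inc.'s decision.
- W: Labs Inc. compares 1, 13, 0, 17 and picks R3; Novax would get 19.
- X: Labs Inc. compares 0, 13, 10, 17 and picks R3; Novax would get 5.
- Y: Labs Inc. compares 18, 13, 8, 7 and picks R0; Novax would get 18.
- Z: Labs Inc. compares 15, 11, 5, 5 and picks R0; Novax would get 3.
Among 19, 5, 18, 3, the best is 19 at W. Subgame-perfect outcome: (R3, W) with payoffs (17, 19).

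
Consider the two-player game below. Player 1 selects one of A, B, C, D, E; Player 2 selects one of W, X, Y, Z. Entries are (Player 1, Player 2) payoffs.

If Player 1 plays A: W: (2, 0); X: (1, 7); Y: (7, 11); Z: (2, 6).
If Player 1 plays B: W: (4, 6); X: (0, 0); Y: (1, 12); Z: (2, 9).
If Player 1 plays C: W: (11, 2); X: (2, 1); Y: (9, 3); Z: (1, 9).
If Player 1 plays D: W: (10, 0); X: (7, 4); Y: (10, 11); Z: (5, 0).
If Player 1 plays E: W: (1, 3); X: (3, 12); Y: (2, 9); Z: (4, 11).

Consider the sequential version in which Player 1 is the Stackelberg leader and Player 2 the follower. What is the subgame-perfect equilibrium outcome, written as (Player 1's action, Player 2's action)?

Work backward from Player 2's decision.
- A: BR = Y, leader payoff 7.
- B: BR = Y, leader payoff 1.
- C: BR = Z, leader payoff 1.
- D: BR = Y, leader payoff 10.
- E: BR = X, leader payoff 3.
Maximizing over 7, 1, 1, 10, 3, Player 1 chooses D. Subgame-perfect outcome: (D, Y) with payoffs (10, 11).

(D, Y)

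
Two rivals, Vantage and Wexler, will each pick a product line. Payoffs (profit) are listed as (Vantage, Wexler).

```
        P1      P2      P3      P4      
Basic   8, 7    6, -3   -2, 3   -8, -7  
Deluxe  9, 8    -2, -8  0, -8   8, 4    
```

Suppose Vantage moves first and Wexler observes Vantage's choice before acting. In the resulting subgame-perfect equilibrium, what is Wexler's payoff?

Solve by backward induction (Vantage leads).
- Basic: BR = P1, leader payoff 8.
- Deluxe: BR = P1, leader payoff 9.
Among 8, 9, the best is 9 at Deluxe. Subgame-perfect outcome: (Deluxe, P1) with payoffs (9, 8).

8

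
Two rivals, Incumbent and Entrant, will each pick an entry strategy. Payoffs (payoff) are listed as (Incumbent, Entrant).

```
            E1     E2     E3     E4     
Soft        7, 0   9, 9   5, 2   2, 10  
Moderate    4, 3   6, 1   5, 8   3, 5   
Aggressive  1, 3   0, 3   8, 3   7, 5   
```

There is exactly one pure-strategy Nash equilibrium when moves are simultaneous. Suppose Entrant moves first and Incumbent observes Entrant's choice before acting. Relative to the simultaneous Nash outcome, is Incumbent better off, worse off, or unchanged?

Incumbent best-responds to each possible Entrant move:
- E1: BR = Soft, leader payoff 0.
- E2: BR = Soft, leader payoff 9.
- E3: BR = Aggressive, leader payoff 3.
- E4: BR = Aggressive, leader payoff 5.
Maximizing over 0, 9, 3, 5, Entrant chooses E2. Subgame-perfect outcome: (Soft, E2) with payoffs (9, 9).
Under simultaneous play:
Incumbent's best replies: E1→Soft; E2→Soft; E3→Aggressive; E4→Aggressive.
Entrant's best replies: Soft→E4; Moderate→E3; Aggressive→E4.
The unique mutual best reply is (Aggressive, E4), giving (7, 5).
Incumbent earns 9 sequentially versus 7 at the Nash outcome: better off.

better off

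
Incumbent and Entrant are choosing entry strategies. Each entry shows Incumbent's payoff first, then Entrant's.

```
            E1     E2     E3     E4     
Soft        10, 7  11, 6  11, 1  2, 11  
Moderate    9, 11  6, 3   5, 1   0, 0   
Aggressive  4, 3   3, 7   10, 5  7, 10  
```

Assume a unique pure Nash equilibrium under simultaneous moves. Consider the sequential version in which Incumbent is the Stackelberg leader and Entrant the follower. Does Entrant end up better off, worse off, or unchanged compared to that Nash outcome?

Backward induction with Incumbent moving first.
- Soft → Entrant plays E4 (best of 7, 6, 1, 11); Incumbent gets 2.
- Moderate → Entrant plays E1 (best of 11, 3, 1, 0); Incumbent gets 9.
- Aggressive → Entrant plays E4 (best of 3, 7, 5, 10); Incumbent gets 7.
Incumbent's induced payoffs are 2, 9, 7, so Incumbent commits to Moderate. Subgame-perfect outcome: (Moderate, E1) with payoffs (9, 11).
Under simultaneous play:
Incumbent's best replies: E1→Soft; E2→Soft; E3→Soft; E4→Aggressive.
Entrant's best replies: Soft→E4; Moderate→E1; Aggressive→E4.
The unique mutual best reply is (Aggressive, E4), giving (7, 10).
Entrant earns 11 sequentially versus 10 at the Nash outcome: better off.

better off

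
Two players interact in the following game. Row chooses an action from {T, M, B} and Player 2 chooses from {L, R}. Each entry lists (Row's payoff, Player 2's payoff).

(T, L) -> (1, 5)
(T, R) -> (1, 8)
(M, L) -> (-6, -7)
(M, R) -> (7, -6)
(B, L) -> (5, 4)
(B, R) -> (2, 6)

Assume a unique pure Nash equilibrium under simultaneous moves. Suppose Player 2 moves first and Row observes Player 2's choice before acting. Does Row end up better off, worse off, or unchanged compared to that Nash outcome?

Solve by backward induction (Player 2 leads).
- L: BR = B, leader payoff 4.
- R: BR = M, leader payoff -6.
Among 4, -6, the best is 4 at L. Subgame-perfect outcome: (B, L) with payoffs (5, 4).
Now find the simultaneous Nash equilibrium.
Row's best replies: L→B; R→M.
Player 2's best replies: T→R; M→R; B→R.
The unique mutual best reply is (M, R), giving (7, -6).
Row earns 5 sequentially versus 7 at the Nash outcome: worse off.

worse off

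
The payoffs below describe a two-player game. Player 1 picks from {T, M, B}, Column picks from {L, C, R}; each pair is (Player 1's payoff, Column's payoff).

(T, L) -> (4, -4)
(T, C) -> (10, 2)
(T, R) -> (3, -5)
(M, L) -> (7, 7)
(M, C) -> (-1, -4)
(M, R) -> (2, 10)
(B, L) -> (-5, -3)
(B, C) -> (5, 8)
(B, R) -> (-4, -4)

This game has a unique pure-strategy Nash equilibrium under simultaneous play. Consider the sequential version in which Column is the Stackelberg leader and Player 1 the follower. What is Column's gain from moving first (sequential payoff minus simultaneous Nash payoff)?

Backward induction with Column moving first.
- L → Player 1 plays M (best of 4, 7, -5); Column gets 7.
- C → Player 1 plays T (best of 10, -1, 5); Column gets 2.
- R → Player 1 plays T (best of 3, 2, -4); Column gets -5.
Among 7, 2, -5, the best is 7 at L. Subgame-perfect outcome: (M, L) with payoffs (7, 7).
Under simultaneous play:
Player 1's best replies: L→M; C→T; R→T.
Column's best replies: T→C; M→R; B→C.
The unique mutual best reply is (T, C), giving (10, 2).
Column's commitment gain: 7 − 2 = 5.

5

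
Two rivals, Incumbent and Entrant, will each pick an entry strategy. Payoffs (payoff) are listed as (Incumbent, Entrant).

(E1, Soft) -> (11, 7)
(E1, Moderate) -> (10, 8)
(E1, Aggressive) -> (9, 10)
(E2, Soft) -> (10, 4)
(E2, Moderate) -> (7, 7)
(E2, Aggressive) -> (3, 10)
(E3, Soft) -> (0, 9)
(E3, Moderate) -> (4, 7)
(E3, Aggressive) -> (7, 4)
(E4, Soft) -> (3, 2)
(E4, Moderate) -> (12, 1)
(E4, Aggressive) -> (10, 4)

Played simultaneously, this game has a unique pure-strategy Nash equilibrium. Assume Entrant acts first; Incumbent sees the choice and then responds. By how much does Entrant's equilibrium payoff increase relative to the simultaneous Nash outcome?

3

Backward induction with Entrant moving first.
- Soft: BR = E1, leader payoff 7.
- Moderate: BR = E4, leader payoff 1.
- Aggressive: BR = E4, leader payoff 4.
Maximizing over 7, 1, 4, Entrant chooses Soft. Subgame-perfect outcome: (E1, Soft) with payoffs (11, 7).
Now find the simultaneous Nash equilibrium.
Incumbent's best replies: Soft→E1; Moderate→E4; Aggressive→E4.
Entrant's best replies: E1→Aggressive; E2→Aggressive; E3→Soft; E4→Aggressive.
The unique mutual best reply is (E4, Aggressive), giving (10, 4).
Entrant's commitment gain: 7 − 4 = 3.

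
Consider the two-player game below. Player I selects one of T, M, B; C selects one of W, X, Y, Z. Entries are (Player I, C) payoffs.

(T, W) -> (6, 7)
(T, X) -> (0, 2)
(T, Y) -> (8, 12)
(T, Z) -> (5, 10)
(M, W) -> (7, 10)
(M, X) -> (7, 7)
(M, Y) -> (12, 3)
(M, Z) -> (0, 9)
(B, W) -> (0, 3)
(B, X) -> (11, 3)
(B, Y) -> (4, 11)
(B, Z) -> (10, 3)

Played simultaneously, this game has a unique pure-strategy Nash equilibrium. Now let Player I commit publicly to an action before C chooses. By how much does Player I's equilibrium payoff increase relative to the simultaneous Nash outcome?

1

Work backward from C's decision.
- T: BR = Y, leader payoff 8.
- M: BR = W, leader payoff 7.
- B: BR = Y, leader payoff 4.
Player I's induced payoffs are 8, 7, 4, so Player I commits to T. Subgame-perfect outcome: (T, Y) with payoffs (8, 12).
Under simultaneous play:
Player I's best replies: W→M; X→B; Y→M; Z→B.
C's best replies: T→Y; M→W; B→Y.
The unique mutual best reply is (M, W), giving (7, 10).
Player I's commitment gain: 8 − 7 = 1.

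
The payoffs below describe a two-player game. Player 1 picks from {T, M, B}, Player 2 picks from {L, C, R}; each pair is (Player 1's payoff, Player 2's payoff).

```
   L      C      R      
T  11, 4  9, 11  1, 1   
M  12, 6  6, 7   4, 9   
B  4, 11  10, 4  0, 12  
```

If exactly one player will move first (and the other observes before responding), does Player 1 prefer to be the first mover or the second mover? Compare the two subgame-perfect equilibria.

If Player 1 leads: Player 2's best replies are T→C, M→R, B→R; Player 1's induced payoffs 9, 4, 0; outcome (T, C), payoffs (9, 11).
If Player 2 leads: Player 1's best replies are L→M, C→B, R→M; Player 2's induced payoffs 6, 4, 9; outcome (M, R), payoffs (4, 9).
Player 1 gets 9 moving first and 4 moving second, so Player 1 prefers to move first.

first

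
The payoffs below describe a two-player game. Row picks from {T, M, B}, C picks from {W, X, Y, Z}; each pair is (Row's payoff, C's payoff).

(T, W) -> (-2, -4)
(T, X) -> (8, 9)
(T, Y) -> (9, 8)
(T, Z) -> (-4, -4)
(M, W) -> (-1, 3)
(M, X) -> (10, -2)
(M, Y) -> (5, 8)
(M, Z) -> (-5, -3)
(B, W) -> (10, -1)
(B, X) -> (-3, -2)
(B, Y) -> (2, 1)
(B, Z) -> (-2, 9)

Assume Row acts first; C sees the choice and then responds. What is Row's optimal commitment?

Work backward from C's decision.
- T → C plays X (best of -4, 9, 8, -4); Row gets 8.
- M → C plays Y (best of 3, -2, 8, -3); Row gets 5.
- B → C plays Z (best of -1, -2, 1, 9); Row gets -2.
Among 8, 5, -2, the best is 8 at T. Subgame-perfect outcome: (T, X) with payoffs (8, 9).

T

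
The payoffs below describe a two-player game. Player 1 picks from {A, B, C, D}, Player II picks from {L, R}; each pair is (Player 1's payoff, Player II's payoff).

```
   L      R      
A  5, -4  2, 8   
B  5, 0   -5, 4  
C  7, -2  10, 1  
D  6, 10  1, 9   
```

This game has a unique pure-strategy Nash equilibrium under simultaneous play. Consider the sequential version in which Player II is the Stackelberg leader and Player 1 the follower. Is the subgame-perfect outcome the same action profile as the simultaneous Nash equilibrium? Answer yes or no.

yes

Solve by backward induction (Player II leads).
- L → Player 1 plays C (best of 5, 5, 7, 6); Player II gets -2.
- R → Player 1 plays C (best of 2, -5, 10, 1); Player II gets 1.
Player II's induced payoffs are -2, 1, so Player II commits to R. Subgame-perfect outcome: (C, R) with payoffs (10, 1).
Now find the simultaneous Nash equilibrium.
Player 1's best replies: L→C; R→C.
Player II's best replies: A→R; B→R; C→R; D→L.
Only (C, R) has each player best-responding; Nash payoffs (10, 1).
Sequential outcome (C, R) coincides with the Nash profile (C, R).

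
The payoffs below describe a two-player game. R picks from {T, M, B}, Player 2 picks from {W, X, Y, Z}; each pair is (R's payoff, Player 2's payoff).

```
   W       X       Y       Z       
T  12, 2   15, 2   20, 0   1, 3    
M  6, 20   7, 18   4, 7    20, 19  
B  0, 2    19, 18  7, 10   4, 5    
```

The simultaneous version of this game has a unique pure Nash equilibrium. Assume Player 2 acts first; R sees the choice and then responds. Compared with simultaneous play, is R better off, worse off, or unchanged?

better off

Work backward from R's decision.
- W: BR = T, leader payoff 2.
- X: BR = B, leader payoff 18.
- Y: BR = T, leader payoff 0.
- Z: BR = M, leader payoff 19.
Player 2's induced payoffs are 2, 18, 0, 19, so Player 2 commits to Z. Subgame-perfect outcome: (M, Z) with payoffs (20, 19).
Under simultaneous play:
R's best replies: W→T; X→B; Y→T; Z→M.
Player 2's best replies: T→Z; M→W; B→X.
The unique mutual best reply is (B, X), giving (19, 18).
R earns 20 sequentially versus 19 at the Nash outcome: better off.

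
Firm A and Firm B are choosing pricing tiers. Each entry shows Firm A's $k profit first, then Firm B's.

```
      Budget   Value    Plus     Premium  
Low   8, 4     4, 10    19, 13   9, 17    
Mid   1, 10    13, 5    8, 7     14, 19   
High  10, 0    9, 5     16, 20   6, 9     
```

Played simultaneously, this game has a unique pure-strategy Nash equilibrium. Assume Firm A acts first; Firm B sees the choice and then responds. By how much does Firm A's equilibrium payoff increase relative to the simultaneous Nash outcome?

Solve by backward induction (Firm A leads).
- Low → Firm B plays Premium (best of 4, 10, 13, 17); Firm A gets 9.
- Mid → Firm B plays Premium (best of 10, 5, 7, 19); Firm A gets 14.
- High → Firm B plays Plus (best of 0, 5, 20, 9); Firm A gets 16.
Firm A's induced payoffs are 9, 14, 16, so Firm A commits to High. Subgame-perfect outcome: (High, Plus) with payoffs (16, 20).
Under simultaneous play:
Firm A's best replies: Budget→High; Value→Mid; Plus→Low; Premium→Mid.
Firm B's best replies: Low→Premium; Mid→Premium; High→Plus.
Only (Mid, Premium) has each player best-responding; Nash payoffs (14, 19).
Firm A's commitment gain: 16 − 14 = 2.

2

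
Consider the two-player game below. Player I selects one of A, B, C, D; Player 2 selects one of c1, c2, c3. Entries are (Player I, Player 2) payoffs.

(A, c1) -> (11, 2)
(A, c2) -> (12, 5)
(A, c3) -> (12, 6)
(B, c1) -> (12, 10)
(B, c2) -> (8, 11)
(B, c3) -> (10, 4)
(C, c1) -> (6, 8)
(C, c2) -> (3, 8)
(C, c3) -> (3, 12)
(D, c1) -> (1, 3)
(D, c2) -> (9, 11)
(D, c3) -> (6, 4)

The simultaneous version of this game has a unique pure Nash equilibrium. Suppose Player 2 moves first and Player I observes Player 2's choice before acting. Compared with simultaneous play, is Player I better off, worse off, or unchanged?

unchanged

Player I best-responds to each possible Player 2 move:
- c1 → Player I plays B (best of 11, 12, 6, 1); Player 2 gets 10.
- c2 → Player I plays A (best of 12, 8, 3, 9); Player 2 gets 5.
- c3 → Player I plays A (best of 12, 10, 3, 6); Player 2 gets 6.
Among 10, 5, 6, the best is 10 at c1. Subgame-perfect outcome: (B, c1) with payoffs (12, 10).
Now find the simultaneous Nash equilibrium.
Player I's best replies: c1→B; c2→A; c3→A.
Player 2's best replies: A→c3; B→c2; C→c3; D→c2.
Only (A, c3) has each player best-responding; Nash payoffs (12, 6).
Player I earns 12 sequentially versus 12 at the Nash outcome: unchanged.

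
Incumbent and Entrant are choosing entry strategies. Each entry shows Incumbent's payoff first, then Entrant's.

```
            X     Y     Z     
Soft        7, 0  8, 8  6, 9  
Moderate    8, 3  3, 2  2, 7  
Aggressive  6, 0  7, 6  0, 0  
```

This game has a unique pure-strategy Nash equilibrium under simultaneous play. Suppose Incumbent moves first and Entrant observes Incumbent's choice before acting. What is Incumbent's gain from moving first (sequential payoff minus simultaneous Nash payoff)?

Backward induction with Incumbent moving first.
- Soft: Entrant compares 0, 8, 9 and picks Z; Incumbent would get 6.
- Moderate: Entrant compares 3, 2, 7 and picks Z; Incumbent would get 2.
- Aggressive: Entrant compares 0, 6, 0 and picks Y; Incumbent would get 7.
Incumbent's induced payoffs are 6, 2, 7, so Incumbent commits to Aggressive. Subgame-perfect outcome: (Aggressive, Y) with payoffs (7, 6).
Under simultaneous play:
Incumbent's best replies: X→Moderate; Y→Soft; Z→Soft.
Entrant's best replies: Soft→Z; Moderate→Z; Aggressive→Y.
Only (Soft, Z) has each player best-responding; Nash payoffs (6, 9).
Incumbent's commitment gain: 7 − 6 = 1.

1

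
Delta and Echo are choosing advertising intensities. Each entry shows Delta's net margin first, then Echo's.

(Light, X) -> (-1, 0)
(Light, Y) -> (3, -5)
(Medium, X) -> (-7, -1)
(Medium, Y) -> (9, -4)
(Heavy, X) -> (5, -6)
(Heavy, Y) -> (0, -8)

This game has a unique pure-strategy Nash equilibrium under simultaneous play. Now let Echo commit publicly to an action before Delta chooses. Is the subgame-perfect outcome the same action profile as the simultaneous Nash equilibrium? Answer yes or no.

no

Work backward from Delta's decision.
- X → Delta plays Heavy (best of -1, -7, 5); Echo gets -6.
- Y → Delta plays Medium (best of 3, 9, 0); Echo gets -4.
Among -6, -4, the best is -4 at Y. Subgame-perfect outcome: (Medium, Y) with payoffs (9, -4).
For the simultaneous game, intersect best replies.
Delta's best replies: X→Heavy; Y→Medium.
Echo's best replies: Light→X; Medium→X; Heavy→X.
The unique mutual best reply is (Heavy, X), giving (5, -6).
Sequential outcome (Medium, Y) differs from the Nash profile (Heavy, X).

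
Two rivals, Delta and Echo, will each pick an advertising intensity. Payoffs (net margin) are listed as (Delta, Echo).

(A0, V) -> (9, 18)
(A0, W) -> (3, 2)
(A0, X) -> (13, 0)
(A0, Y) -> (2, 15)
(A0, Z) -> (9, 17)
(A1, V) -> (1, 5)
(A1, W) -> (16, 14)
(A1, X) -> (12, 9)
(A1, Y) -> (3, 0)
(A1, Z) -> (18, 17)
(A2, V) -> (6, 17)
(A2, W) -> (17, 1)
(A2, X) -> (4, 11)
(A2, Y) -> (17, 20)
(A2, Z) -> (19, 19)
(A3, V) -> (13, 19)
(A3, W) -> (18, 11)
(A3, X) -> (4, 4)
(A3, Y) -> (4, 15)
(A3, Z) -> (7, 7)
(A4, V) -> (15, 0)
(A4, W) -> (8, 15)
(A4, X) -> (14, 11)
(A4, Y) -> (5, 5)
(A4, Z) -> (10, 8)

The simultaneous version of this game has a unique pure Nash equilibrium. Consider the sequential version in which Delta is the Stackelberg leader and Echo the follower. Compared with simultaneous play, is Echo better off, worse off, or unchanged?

Solve by backward induction (Delta leads).
- A0: BR = V, leader payoff 9.
- A1: BR = Z, leader payoff 18.
- A2: BR = Y, leader payoff 17.
- A3: BR = V, leader payoff 13.
- A4: BR = W, leader payoff 8.
Among 9, 18, 17, 13, 8, the best is 18 at A1. Subgame-perfect outcome: (A1, Z) with payoffs (18, 17).
For the simultaneous game, intersect best replies.
Delta's best replies: V→A4; W→A3; X→A4; Y→A2; Z→A2.
Echo's best replies: A0→V; A1→Z; A2→Y; A3→V; A4→W.
The unique mutual best reply is (A2, Y), giving (17, 20).
Echo earns 17 sequentially versus 20 at the Nash outcome: worse off.

worse off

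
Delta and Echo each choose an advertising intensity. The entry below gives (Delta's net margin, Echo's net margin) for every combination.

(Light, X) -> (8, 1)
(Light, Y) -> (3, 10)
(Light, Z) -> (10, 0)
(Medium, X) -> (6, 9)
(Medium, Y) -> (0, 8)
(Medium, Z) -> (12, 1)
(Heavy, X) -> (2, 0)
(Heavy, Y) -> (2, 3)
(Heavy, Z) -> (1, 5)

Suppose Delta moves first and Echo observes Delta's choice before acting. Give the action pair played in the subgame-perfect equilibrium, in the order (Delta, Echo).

Echo best-responds to each possible Delta move:
- Light: Echo compares 1, 10, 0 and picks Y; Delta would get 3.
- Medium: Echo compares 9, 8, 1 and picks X; Delta would get 6.
- Heavy: Echo compares 0, 3, 5 and picks Z; Delta would get 1.
Delta's induced payoffs are 3, 6, 1, so Delta commits to Medium. Subgame-perfect outcome: (Medium, X) with payoffs (6, 9).

(Medium, X)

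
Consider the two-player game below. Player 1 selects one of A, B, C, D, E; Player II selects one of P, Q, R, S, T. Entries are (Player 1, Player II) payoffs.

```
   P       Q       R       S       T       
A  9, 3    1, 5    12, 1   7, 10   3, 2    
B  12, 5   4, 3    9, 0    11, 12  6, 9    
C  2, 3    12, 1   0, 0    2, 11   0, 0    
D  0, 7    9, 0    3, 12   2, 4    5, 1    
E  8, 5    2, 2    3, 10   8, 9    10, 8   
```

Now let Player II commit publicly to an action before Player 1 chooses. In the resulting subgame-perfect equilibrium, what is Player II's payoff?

12

Solve by backward induction (Player II leads).
- P: Player 1 compares 9, 12, 2, 0, 8 and picks B; Player II would get 5.
- Q: Player 1 compares 1, 4, 12, 9, 2 and picks C; Player II would get 1.
- R: Player 1 compares 12, 9, 0, 3, 3 and picks A; Player II would get 1.
- S: Player 1 compares 7, 11, 2, 2, 8 and picks B; Player II would get 12.
- T: Player 1 compares 3, 6, 0, 5, 10 and picks E; Player II would get 8.
Player II's induced payoffs are 5, 1, 1, 12, 8, so Player II commits to S. Subgame-perfect outcome: (B, S) with payoffs (11, 12).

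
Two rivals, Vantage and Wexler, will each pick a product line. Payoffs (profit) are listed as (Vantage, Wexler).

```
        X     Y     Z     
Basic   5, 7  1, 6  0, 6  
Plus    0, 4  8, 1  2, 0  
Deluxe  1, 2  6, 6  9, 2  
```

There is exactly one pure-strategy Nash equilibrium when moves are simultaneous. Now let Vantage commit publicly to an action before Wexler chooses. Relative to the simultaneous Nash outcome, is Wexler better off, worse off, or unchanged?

worse off

Backward induction with Vantage moving first.
- Basic → Wexler plays X (best of 7, 6, 6); Vantage gets 5.
- Plus → Wexler plays X (best of 4, 1, 0); Vantage gets 0.
- Deluxe → Wexler plays Y (best of 2, 6, 2); Vantage gets 6.
Maximizing over 5, 0, 6, Vantage chooses Deluxe. Subgame-perfect outcome: (Deluxe, Y) with payoffs (6, 6).
Under simultaneous play:
Vantage's best replies: X→Basic; Y→Plus; Z→Deluxe.
Wexler's best replies: Basic→X; Plus→X; Deluxe→Y.
The unique mutual best reply is (Basic, X), giving (5, 7).
Wexler earns 6 sequentially versus 7 at the Nash outcome: worse off.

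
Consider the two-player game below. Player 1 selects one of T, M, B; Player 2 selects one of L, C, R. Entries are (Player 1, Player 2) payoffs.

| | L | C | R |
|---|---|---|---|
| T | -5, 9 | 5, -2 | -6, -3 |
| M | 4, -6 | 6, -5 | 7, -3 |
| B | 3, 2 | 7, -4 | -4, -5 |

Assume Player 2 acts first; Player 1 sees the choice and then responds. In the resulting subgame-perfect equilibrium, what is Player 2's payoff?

Solve by backward induction (Player 2 leads).
- L: Player 1 compares -5, 4, 3 and picks M; Player 2 would get -6.
- C: Player 1 compares 5, 6, 7 and picks B; Player 2 would get -4.
- R: Player 1 compares -6, 7, -4 and picks M; Player 2 would get -3.
Player 2's induced payoffs are -6, -4, -3, so Player 2 commits to R. Subgame-perfect outcome: (M, R) with payoffs (7, -3).

-3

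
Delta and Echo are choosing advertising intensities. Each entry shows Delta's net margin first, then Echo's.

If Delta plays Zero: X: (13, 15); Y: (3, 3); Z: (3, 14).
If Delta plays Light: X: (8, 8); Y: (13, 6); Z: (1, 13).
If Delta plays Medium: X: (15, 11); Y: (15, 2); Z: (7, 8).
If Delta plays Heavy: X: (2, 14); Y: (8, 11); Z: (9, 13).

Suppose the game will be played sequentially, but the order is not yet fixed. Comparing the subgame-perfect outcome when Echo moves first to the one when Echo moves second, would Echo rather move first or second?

first

If Delta leads: Echo's best replies are Zero→X, Light→Z, Medium→X, Heavy→X; Delta's induced payoffs 13, 1, 15, 2; outcome (Medium, X), payoffs (15, 11).
If Echo leads: Delta's best replies are X→Medium, Y→Medium, Z→Heavy; Echo's induced payoffs 11, 2, 13; outcome (Heavy, Z), payoffs (9, 13).
Echo gets 13 moving first and 11 moving second, so Echo prefers to move first.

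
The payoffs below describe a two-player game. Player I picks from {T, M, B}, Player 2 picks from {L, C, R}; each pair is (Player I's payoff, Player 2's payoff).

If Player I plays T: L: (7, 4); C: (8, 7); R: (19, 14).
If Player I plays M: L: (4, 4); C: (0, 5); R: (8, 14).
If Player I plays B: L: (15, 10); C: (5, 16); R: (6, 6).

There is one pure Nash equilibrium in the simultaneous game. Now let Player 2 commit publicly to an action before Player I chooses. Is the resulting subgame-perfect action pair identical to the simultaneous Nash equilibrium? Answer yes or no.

yes

Solve by backward induction (Player 2 leads).
- L: BR = B, leader payoff 10.
- C: BR = T, leader payoff 7.
- R: BR = T, leader payoff 14.
Maximizing over 10, 7, 14, Player 2 chooses R. Subgame-perfect outcome: (T, R) with payoffs (19, 14).
Now find the simultaneous Nash equilibrium.
Player I's best replies: L→B; C→T; R→T.
Player 2's best replies: T→R; M→R; B→C.
The unique mutual best reply is (T, R), giving (19, 14).
Sequential outcome (T, R) coincides with the Nash profile (T, R).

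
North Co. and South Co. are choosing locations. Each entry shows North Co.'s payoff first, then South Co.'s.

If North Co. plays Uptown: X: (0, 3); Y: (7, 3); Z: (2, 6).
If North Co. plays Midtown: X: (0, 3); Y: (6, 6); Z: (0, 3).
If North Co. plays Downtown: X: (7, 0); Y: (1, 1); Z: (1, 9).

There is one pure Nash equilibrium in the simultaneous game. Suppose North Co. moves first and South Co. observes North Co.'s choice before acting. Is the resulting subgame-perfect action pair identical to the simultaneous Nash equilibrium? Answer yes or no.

no

South Co. best-responds to each possible North Co. move:
- Uptown: South Co. compares 3, 3, 6 and picks Z; North Co. would get 2.
- Midtown: South Co. compares 3, 6, 3 and picks Y; North Co. would get 6.
- Downtown: South Co. compares 0, 1, 9 and picks Z; North Co. would get 1.
Maximizing over 2, 6, 1, North Co. chooses Midtown. Subgame-perfect outcome: (Midtown, Y) with payoffs (6, 6).
Now find the simultaneous Nash equilibrium.
North Co.'s best replies: X→Downtown; Y→Uptown; Z→Uptown.
South Co.'s best replies: Uptown→Z; Midtown→Y; Downtown→Z.
Only (Uptown, Z) has each player best-responding; Nash payoffs (2, 6).
Sequential outcome (Midtown, Y) differs from the Nash profile (Uptown, Z).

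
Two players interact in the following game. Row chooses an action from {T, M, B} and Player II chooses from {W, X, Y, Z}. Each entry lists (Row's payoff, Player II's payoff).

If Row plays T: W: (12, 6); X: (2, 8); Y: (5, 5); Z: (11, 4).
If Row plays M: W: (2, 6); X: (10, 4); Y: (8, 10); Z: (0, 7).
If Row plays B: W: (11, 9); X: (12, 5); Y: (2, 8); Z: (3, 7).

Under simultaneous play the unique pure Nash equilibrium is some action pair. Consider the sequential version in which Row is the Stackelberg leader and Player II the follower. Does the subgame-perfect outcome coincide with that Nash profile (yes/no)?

no

Backward induction with Row moving first.
- T: BR = X, leader payoff 2.
- M: BR = Y, leader payoff 8.
- B: BR = W, leader payoff 11.
Among 2, 8, 11, the best is 11 at B. Subgame-perfect outcome: (B, W) with payoffs (11, 9).
Now find the simultaneous Nash equilibrium.
Row's best replies: W→T; X→B; Y→M; Z→T.
Player II's best replies: T→X; M→Y; B→W.
The unique mutual best reply is (M, Y), giving (8, 10).
Sequential outcome (B, W) differs from the Nash profile (M, Y).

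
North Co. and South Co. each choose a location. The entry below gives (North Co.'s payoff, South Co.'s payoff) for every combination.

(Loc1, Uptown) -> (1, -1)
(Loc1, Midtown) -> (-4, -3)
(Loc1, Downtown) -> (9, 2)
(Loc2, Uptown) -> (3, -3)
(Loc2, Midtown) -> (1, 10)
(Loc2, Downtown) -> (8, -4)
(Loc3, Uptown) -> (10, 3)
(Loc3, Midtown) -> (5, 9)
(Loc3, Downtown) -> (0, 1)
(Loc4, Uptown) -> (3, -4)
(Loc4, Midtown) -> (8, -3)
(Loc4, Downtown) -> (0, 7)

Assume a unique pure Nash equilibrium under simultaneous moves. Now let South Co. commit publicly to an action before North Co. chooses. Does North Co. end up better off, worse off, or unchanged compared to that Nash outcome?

Backward induction with South Co. moving first.
- Uptown: BR = Loc3, leader payoff 3.
- Midtown: BR = Loc4, leader payoff -3.
- Downtown: BR = Loc1, leader payoff 2.
South Co.'s induced payoffs are 3, -3, 2, so South Co. commits to Uptown. Subgame-perfect outcome: (Loc3, Uptown) with payoffs (10, 3).
For the simultaneous game, intersect best replies.
North Co.'s best replies: Uptown→Loc3; Midtown→Loc4; Downtown→Loc1.
South Co.'s best replies: Loc1→Downtown; Loc2→Midtown; Loc3→Midtown; Loc4→Downtown.
The unique mutual best reply is (Loc1, Downtown), giving (9, 2).
North Co. earns 10 sequentially versus 9 at the Nash outcome: better off.

better off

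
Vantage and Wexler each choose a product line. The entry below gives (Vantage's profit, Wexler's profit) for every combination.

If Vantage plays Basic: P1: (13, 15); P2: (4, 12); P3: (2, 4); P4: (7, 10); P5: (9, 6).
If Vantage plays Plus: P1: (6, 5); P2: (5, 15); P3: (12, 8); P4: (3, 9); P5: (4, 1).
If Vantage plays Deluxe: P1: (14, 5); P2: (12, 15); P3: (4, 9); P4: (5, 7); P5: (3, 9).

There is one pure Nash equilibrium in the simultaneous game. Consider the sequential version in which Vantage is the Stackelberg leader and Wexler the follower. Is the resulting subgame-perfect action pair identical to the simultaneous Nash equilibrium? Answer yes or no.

Backward induction with Vantage moving first.
- Basic: Wexler compares 15, 12, 4, 10, 6 and picks P1; Vantage would get 13.
- Plus: Wexler compares 5, 15, 8, 9, 1 and picks P2; Vantage would get 5.
- Deluxe: Wexler compares 5, 15, 9, 7, 9 and picks P2; Vantage would get 12.
Among 13, 5, 12, the best is 13 at Basic. Subgame-perfect outcome: (Basic, P1) with payoffs (13, 15).
For the simultaneous game, intersect best replies.
Vantage's best replies: P1→Deluxe; P2→Deluxe; P3→Plus; P4→Basic; P5→Basic.
Wexler's best replies: Basic→P1; Plus→P2; Deluxe→P2.
Only (Deluxe, P2) has each player best-responding; Nash payoffs (12, 15).
Sequential outcome (Basic, P1) differs from the Nash profile (Deluxe, P2).

no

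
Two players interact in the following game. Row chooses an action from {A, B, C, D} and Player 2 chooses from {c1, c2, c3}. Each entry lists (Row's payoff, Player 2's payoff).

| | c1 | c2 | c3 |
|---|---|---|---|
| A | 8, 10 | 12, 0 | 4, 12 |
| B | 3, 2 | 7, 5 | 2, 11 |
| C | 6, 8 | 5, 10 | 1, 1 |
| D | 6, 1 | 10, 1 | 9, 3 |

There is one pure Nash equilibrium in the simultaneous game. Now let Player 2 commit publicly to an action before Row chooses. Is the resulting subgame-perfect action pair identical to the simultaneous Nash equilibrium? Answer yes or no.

no

Work backward from Row's decision.
- c1: BR = A, leader payoff 10.
- c2: BR = A, leader payoff 0.
- c3: BR = D, leader payoff 3.
Maximizing over 10, 0, 3, Player 2 chooses c1. Subgame-perfect outcome: (A, c1) with payoffs (8, 10).
Now find the simultaneous Nash equilibrium.
Row's best replies: c1→A; c2→A; c3→D.
Player 2's best replies: A→c3; B→c3; C→c2; D→c3.
The unique mutual best reply is (D, c3), giving (9, 3).
Sequential outcome (A, c1) differs from the Nash profile (D, c3).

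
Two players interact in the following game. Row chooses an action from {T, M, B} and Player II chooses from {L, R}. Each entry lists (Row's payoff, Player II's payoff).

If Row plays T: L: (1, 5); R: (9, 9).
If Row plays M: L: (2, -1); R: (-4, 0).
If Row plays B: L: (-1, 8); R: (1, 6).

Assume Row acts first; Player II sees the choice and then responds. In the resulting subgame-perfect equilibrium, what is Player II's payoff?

9

Work backward from Player II's decision.
- T → Player II plays R (best of 5, 9); Row gets 9.
- M → Player II plays R (best of -1, 0); Row gets -4.
- B → Player II plays L (best of 8, 6); Row gets -1.
Among 9, -4, -1, the best is 9 at T. Subgame-perfect outcome: (T, R) with payoffs (9, 9).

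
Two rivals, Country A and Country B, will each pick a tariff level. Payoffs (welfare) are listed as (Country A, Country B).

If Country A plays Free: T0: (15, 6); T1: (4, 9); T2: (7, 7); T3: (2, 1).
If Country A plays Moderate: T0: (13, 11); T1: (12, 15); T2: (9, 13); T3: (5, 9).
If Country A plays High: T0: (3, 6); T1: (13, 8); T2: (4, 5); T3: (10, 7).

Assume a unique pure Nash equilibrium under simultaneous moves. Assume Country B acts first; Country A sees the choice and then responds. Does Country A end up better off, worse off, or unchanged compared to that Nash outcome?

worse off

Solve by backward induction (Country B leads).
- T0: BR = Free, leader payoff 6.
- T1: BR = High, leader payoff 8.
- T2: BR = Moderate, leader payoff 13.
- T3: BR = High, leader payoff 7.
Country B's induced payoffs are 6, 8, 13, 7, so Country B commits to T2. Subgame-perfect outcome: (Moderate, T2) with payoffs (9, 13).
Now find the simultaneous Nash equilibrium.
Country A's best replies: T0→Free; T1→High; T2→Moderate; T3→High.
Country B's best replies: Free→T1; Moderate→T1; High→T1.
The unique mutual best reply is (High, T1), giving (13, 8).
Country A earns 9 sequentially versus 13 at the Nash outcome: worse off.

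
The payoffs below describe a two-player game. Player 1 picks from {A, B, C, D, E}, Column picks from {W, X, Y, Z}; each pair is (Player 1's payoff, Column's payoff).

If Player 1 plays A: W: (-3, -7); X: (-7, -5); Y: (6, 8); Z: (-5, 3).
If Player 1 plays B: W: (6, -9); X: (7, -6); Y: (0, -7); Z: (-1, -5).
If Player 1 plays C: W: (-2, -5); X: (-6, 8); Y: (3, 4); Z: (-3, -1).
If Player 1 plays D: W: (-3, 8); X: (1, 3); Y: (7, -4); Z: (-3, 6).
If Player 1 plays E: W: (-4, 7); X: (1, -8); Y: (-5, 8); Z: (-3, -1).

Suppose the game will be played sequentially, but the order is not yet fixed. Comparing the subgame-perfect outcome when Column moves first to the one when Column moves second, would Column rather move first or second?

second

If Player 1 leads: Column's best replies are A→Y, B→Z, C→X, D→W, E→Y; Player 1's induced payoffs 6, -1, -6, -3, -5; outcome (A, Y), payoffs (6, 8).
If Column leads: Player 1's best replies are W→B, X→B, Y→D, Z→B; Column's induced payoffs -9, -6, -4, -5; outcome (D, Y), payoffs (7, -4).
Column gets -4 moving first and 8 moving second, so Column prefers to move second.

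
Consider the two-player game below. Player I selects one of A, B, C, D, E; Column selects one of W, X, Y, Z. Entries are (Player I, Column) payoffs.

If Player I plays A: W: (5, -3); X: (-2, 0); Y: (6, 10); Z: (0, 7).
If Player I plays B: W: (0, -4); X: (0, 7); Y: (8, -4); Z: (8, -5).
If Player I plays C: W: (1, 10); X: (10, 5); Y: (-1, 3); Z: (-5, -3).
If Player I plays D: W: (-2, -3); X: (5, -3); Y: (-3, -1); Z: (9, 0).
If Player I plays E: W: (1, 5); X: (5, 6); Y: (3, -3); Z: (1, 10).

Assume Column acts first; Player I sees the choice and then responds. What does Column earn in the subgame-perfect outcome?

5

Backward induction with Column moving first.
- W: Player I compares 5, 0, 1, -2, 1 and picks A; Column would get -3.
- X: Player I compares -2, 0, 10, 5, 5 and picks C; Column would get 5.
- Y: Player I compares 6, 8, -1, -3, 3 and picks B; Column would get -4.
- Z: Player I compares 0, 8, -5, 9, 1 and picks D; Column would get 0.
Maximizing over -3, 5, -4, 0, Column chooses X. Subgame-perfect outcome: (C, X) with payoffs (10, 5).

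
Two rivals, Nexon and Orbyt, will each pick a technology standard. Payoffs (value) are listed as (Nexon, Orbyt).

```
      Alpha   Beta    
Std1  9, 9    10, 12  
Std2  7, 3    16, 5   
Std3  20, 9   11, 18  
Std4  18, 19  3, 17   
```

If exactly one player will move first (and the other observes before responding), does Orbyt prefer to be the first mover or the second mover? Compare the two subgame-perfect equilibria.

If Nexon leads: Orbyt's best replies are Std1→Beta, Std2→Beta, Std3→Beta, Std4→Alpha; Nexon's induced payoffs 10, 16, 11, 18; outcome (Std4, Alpha), payoffs (18, 19).
If Orbyt leads: Nexon's best replies are Alpha→Std3, Beta→Std2; Orbyt's induced payoffs 9, 5; outcome (Std3, Alpha), payoffs (20, 9).
Orbyt gets 9 moving first and 19 moving second, so Orbyt prefers to move second.

second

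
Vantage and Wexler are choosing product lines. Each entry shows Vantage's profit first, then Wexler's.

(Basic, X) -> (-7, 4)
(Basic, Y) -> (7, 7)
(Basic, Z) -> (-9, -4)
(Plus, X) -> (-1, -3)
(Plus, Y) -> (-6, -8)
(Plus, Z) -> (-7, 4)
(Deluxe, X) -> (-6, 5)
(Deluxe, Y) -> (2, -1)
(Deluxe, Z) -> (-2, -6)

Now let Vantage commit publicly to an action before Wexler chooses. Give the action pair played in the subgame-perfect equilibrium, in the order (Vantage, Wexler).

Backward induction with Vantage moving first.
- Basic → Wexler plays Y (best of 4, 7, -4); Vantage gets 7.
- Plus → Wexler plays Z (best of -3, -8, 4); Vantage gets -7.
- Deluxe → Wexler plays X (best of 5, -1, -6); Vantage gets -6.
Among 7, -7, -6, the best is 7 at Basic. Subgame-perfect outcome: (Basic, Y) with payoffs (7, 7).

(Basic, Y)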